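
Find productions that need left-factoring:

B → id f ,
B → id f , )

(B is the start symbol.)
Left-factoring is needed when two productions for the same non-terminal
share a common prefix on the right-hand side.

Productions for B:
  B → id f ,
  B → id f , )

Found common prefix 'id f ,' in productions for B

Answer: Yes, B has productions with common prefix 'id f ,'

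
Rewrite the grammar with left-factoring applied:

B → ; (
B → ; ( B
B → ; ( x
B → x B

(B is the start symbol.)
Left-factoring transforms A → αβ₁ | αβ₂ into A → αA' and A' → β₁ | β₂
(α is the longest common prefix among the alternatives). Repeat until
no nonterminal has two alternatives with a common prefix.

Round 1: B has alternatives sharing prefix '; ('. Introduce B': B → ; ( B'
  Add: B' → ε
  Add: B' → B
  Add: B' → x

No remaining common prefixes — done.

Resulting grammar:
B → ; ( B'
B' → ε
B' → B
B' → x
B → x B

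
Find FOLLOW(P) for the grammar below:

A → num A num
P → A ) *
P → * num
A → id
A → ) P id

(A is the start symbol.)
In A → ) P id: P is followed by id, add FIRST(id) \ {ε} = { 'id' }

Taking the union: FOLLOW(P) = { 'id' }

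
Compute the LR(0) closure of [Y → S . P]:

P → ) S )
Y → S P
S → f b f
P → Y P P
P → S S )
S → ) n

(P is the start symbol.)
Start with: [Y → S . P]
  [Y → S . P] has the dot before P: add [P → . ) S )], [P → . Y P P], [P → . S S )]
  [P → . Y P P] has the dot before Y: add [Y → . S P]
  [P → . S S )] has the dot before S: add [S → . f b f], [S → . ) n]
No further items can be added.

CLOSURE = { [P → . ) S )], [P → . S S )], [P → . Y P P], [S → . ) n], [S → . f b f], [Y → . S P], [Y → S . P] }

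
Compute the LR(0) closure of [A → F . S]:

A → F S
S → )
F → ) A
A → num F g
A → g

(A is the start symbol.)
{ [A → F . S], [S → . )] }

Start with: [A → F . S]
  [A → F . S] has the dot before S: add [S → . )]
No further items can be added.

CLOSURE = { [A → F . S], [S → . )] }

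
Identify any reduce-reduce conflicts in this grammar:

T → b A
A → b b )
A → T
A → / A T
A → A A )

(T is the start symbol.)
Yes — I12: [A → / A T .] vs [A → T .]

Augment with T' → T and build the canonical LR(0) collection (I0 = CLOSURE({[T' → . T]}), then GOTO on every symbol after a dot until no new states appear). It has 13 states:
  I0: { [T → . b A], [T' → . T] }  — shift
  I1: { [T' → T .] }  — accept
  I2: { [A → . / A T], [A → . A A )], [A → . T], [A → . b b )], [T → . b A], [T → b . A] }  — shift
  I3: { [A → . / A T], [A → . A A )], [A → . T], [A → . b b )], [A → / . A T], [T → . b A] }  — shift
  I4: { [A → . / A T], [A → . A A )], [A → . T], [A → . b b )], [A → A . A )], [T → . b A], [T → b A .] }  — shift, reduce
  I5: { [A → T .] }  — reduce
  I6: { [A → . / A T], [A → . A A )], [A → . T], [A → . b b )], [A → b . b )], [T → . b A], [T → b . A] }  — shift
  I7: { [A → . / A T], [A → . A A )], [A → . T], [A → . b b )], [A → b . b )], [A → b b . )], [T → . b A], [T → b . A] }  — shift
  I8: { [A → b b ) .] }  — reduce
  I9: { [A → . / A T], [A → . A A )], [A → . T], [A → . b b )], [A → A . A )], [A → A A . )], [T → . b A] }  — shift
  I10: { [A → A A ) .] }  — reduce
  I11: { [A → . / A T], [A → . A A )], [A → . T], [A → . b b )], [A → / A . T], [A → A . A )], [T → . b A] }  — shift
  I12: { [A → / A T .], [A → T .] }  — 2 reduces

I12 contains complete items [A → / A T .], [A → T .] — reduce-reduce conflict.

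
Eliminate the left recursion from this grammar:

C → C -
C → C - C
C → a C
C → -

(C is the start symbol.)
C is directly left-recursive. The standard transformation for
  A → A α₁ | ... | A α_m | β₁ | ... | β_n
is
  A  → β₁ A' | ... | β_n A'
  A' → α₁ A' | ... | α_m A' | ε

C → a C becomes C → a C C'
C → - becomes C → - C'
C → C - becomes C' → - C'
C → C - C becomes C' → - C C'
Add C' → ε

Resulting grammar:
C → a C C'
C → - C'
C' → - C'
C' → - C C'
C' → ε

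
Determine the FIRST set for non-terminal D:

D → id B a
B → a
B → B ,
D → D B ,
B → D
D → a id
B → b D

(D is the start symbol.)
From D → id B a:
  - id is a terminal: add 'id' and stop
From D → D B ,:
  - D is the symbol being defined: contributes nothing new
    D is not nullable, so stop
From D → a id:
  - a is a terminal: add 'a' and stop

Collecting: FIRST(D) = { 'a', 'id' }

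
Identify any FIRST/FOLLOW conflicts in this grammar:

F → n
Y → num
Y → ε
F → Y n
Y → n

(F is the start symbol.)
A FIRST/FOLLOW conflict occurs when a non-terminal N has a nullable alternative N → β (β ⇒* ε) and another alternative N → α with FIRST(α) ∩ FOLLOW(N) ≠ ∅: on such a lookahead the parser cannot decide between expanding α and letting N vanish via β.

Nullable non-terminals: Y.

Y: nullable alternative(s) Y → ε; FOLLOW(Y) = { 'n' }
  Y → num: FIRST \ {ε} = { 'num' } — disjoint from FOLLOW(Y)
  Y → ε: FIRST \ {ε} = { } — this is the only nullable alternative, skip
  Y → n: FIRST \ {ε} = { 'n' } — overlaps FOLLOW(Y) on { 'n' }: CONFLICT

F has no nullable alternative, so no FIRST/FOLLOW check is needed there.

So the grammar has 1 FIRST/FOLLOW conflict (marked CONFLICT above).

Answer: Yes. Y → n with FOLLOW(Y) on { 'n' }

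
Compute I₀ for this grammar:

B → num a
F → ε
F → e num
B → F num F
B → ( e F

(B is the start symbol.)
{ [B → . ( e F], [B → . F num F], [B → . num a], [B' → . B], [F → . e num], [F → .] }

First, augment the grammar with B' → B
I₀ = CLOSURE({ [B' → . B] }):
  [B' → . B] has the dot before B: add [B → . num a], [B → . F num F], [B → . ( e F]
  [B → . F num F] has the dot before F: add [F → .], [F → . e num]
No further items can be added.

I₀ = { [B → . ( e F], [B → . F num F], [B → . num a], [B' → . B], [F → . e num], [F → .] }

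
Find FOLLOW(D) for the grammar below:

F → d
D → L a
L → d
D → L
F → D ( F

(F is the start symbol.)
{ '(' }

In F → D ( F: D is followed by '(' F, add FIRST('(' F) \ {ε} = { '(' }

Taking the union: FOLLOW(D) = { '(' }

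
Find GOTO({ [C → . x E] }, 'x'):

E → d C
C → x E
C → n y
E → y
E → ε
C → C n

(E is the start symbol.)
{ [C → x . E], [E → . d C], [E → . y], [E → .] }

GOTO(I, 'x') = CLOSURE({ [A → αX.β] : [A → α.Xβ] ∈ I, X = 'x' })

Items with dot before 'x', with the dot advanced:
  [C → . x E] → [C → x . E]
Closure of the advanced items:
  [C → x . E] has the dot before E: add [E → . d C], [E → . y], [E → .]

GOTO = { [C → x . E], [E → . d C], [E → . y], [E → .] }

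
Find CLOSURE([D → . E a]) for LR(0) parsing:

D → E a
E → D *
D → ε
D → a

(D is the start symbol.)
{ [D → . E a], [D → . a], [D → .], [E → . D *] }

Start with: [D → . E a]
  [D → . E a] has the dot before E: add [E → . D *]
  [E → . D *] has the dot before D: add [D → .], [D → . a]
No further items can be added.

CLOSURE = { [D → . E a], [D → . a], [D → .], [E → . D *] }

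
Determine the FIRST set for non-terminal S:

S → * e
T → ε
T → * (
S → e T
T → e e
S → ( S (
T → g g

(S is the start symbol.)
From S → * e:
  - '*' is a terminal: add '*' and stop
From S → e T:
  - e is a terminal: add 'e' and stop
From S → ( S (:
  - '(' is a terminal: add '(' and stop

Collecting: FIRST(S) = { '(', '*', 'e' }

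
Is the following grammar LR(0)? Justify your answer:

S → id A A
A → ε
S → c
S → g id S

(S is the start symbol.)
A grammar is LR(0) if no state in the canonical LR(0) collection has:
  - both a shift item (dot before a terminal) and a complete item (shift-reduce conflict), or
  - two or more complete items (reduce-reduce conflict; the accept item [S' → S .] counts as a complete item here).

Augment with S' → S and build the canonical LR(0) collection (I0 = CLOSURE({[S' → . S]}), then GOTO on every symbol after a dot until no new states appear). It has 9 states:
  I0: { [S → . c], [S → . g id S], [S → . id A A], [S' → . S] }  — shift
  I1: { [S' → S .] }  — accept
  I2: { [S → c .] }  — reduce
  I3: { [S → g . id S] }  — shift
  I4: { [A → .], [S → id . A A] }  — reduce
  I5: { [A → .], [S → id A . A] }  — reduce
  I6: { [S → id A A .] }  — reduce
  I7: { [S → . c], [S → . g id S], [S → . id A A], [S → g id . S] }  — shift
  I8: { [S → g id S .] }  — reduce

Every state is either a pure shift/goto state or contains exactly one complete item and nothing to shift — no conflicts. The grammar is LR(0).

Answer: Yes, the grammar is LR(0)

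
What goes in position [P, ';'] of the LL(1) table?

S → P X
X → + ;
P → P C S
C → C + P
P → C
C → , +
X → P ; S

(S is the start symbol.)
Empty (error entry)

To find M[P, ';'], we find productions for P where ';' is in the predict set (PREDICT(N → α) = (FIRST(α) \ {ε}) ∪ (FOLLOW(N) if α ⇒* ε)).

Relevant sets:
  FIRST(P) = { ',' }
  FIRST(C) = { ',' }

P → P C S: PREDICT = { ',' }
P → C: PREDICT = { ',' }

M[P, ';'] is empty (no production applies)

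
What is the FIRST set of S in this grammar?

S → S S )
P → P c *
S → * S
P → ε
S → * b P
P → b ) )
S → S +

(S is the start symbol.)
To compute FIRST(S), examine every production with S on the left-hand side, reading each right-hand side left to right until a non-nullable symbol is reached.

From S → S S ):
  - S is the symbol being defined: contributes nothing new
    S is not nullable, so stop
From S → * S:
  - '*' is a terminal: add '*' and stop
From S → * b P:
  - '*' is a terminal: add '*' and stop
From S → S +:
  - S is the symbol being defined: contributes nothing new
    S is not nullable, so stop

Collecting: FIRST(S) = { '*' }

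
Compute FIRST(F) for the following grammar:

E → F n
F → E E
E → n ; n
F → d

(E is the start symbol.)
To compute FIRST(F), examine every production with F on the left-hand side, reading each right-hand side left to right until a non-nullable symbol is reached.

FIRST sets of the other non-terminals involved (by the same procedure, iterated to a fixed point):
  FIRST(E) = { 'd', 'n' }

From F → E E:
  - E is a non-terminal: add FIRST(E) \ {ε} = { 'd', 'n' }
    E is not nullable, so stop
From F → d:
  - d is a terminal: add 'd' and stop

Collecting: FIRST(F) = { 'd', 'n' }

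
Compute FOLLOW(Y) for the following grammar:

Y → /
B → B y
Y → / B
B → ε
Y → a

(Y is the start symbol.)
{ $ }

To compute FOLLOW(Y), find every occurrence of Y on a right-hand side N → α Y β: add FIRST(β) \ {ε}, and if β is empty or nullable also add FOLLOW(N). Iterate to a fixed point.

Y is the start symbol, so $ ∈ FOLLOW(Y).
Y does not occur on any right-hand side.

Taking the union: FOLLOW(Y) = { $ }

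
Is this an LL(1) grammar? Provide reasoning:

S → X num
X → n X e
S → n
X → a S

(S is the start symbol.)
Relevant sets:
  FIRST(X) = { 'a', 'n' }

For S:
  PREDICT(S → X num) = { 'a', 'n' }
  PREDICT(S → n) = { 'n' }
For X:
  PREDICT(X → n X e) = { 'n' }
  PREDICT(X → a S) = { 'a' }

Conflict found: Predict set conflict for S: { 'n' }
The grammar is NOT LL(1).

Answer: No. Predict set conflict for S: { 'n' }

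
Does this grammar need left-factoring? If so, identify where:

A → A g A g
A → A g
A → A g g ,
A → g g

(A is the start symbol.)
Yes, A has productions with common prefix 'A g'

Left-factoring is needed when two productions for the same non-terminal
share a common prefix on the right-hand side.

Productions for A:
  A → A g A g
  A → A g
  A → A g g ,
  A → g g

Found common prefix 'A g' in productions for A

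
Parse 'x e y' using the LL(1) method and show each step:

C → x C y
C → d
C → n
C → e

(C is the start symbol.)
Stack is shown with the top on the left.

Stack    Input    Action
------------------------
C $      x e y $  output C → x C y
x C y $  x e y $  match 'x'
C y $    e y $    output C → e
e y $    e y $    match 'e'
y $      y $      match 'y'
$        $        accept

The string is accepted.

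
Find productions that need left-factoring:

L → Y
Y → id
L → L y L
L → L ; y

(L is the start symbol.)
Left-factoring is needed when two productions for the same non-terminal
share a common prefix on the right-hand side.

Productions for L:
  L → Y
  L → L y L
  L → L ; y

Found common prefix 'L' in productions for L

Answer: Yes, L has productions with common prefix 'L'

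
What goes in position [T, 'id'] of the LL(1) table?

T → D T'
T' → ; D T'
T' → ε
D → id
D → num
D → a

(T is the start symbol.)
T → D T'

To find M[T, 'id'], we find productions for T where 'id' is in the predict set (PREDICT(N → α) = (FIRST(α) \ {ε}) ∪ (FOLLOW(N) if α ⇒* ε)).

Relevant sets:
  FIRST(D) = { 'a', 'id', 'num' }

T → D T': PREDICT = { 'a', 'id', 'num' }
  'id' is in predict set, so this production goes in M[T, 'id']

M[T, 'id'] = T → D T'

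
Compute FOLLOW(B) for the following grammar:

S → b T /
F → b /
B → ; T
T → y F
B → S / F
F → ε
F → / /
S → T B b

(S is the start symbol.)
In S → T B b: B is followed by b, add FIRST(b) \ {ε} = { 'b' }

Taking the union: FOLLOW(B) = { 'b' }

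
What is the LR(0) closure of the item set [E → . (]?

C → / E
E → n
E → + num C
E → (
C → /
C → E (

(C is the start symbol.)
Start with: [E → . (]
The dot precedes the terminal '(', so nothing is added.

CLOSURE = { [E → . (] }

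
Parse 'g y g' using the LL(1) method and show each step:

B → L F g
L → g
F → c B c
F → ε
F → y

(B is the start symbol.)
LL(1) parsing maintains a stack (initially the start symbol over $) and the input. At each step: if the stack top is a terminal, match it against the current input token; if it is a non-terminal N, replace it with the RHS of M[N, lookahead] (the unique production whose predict set contains the lookahead).

Stack is shown with the top on the left.

Stack    Input    Action
------------------------
B $      g y g $  output B → L F g
L F g $  g y g $  output L → g
g F g $  g y g $  match 'g'
F g $    y g $    output F → y
y g $    y g $    match 'y'
g $      g $      match 'g'
$        $        accept

The string is accepted.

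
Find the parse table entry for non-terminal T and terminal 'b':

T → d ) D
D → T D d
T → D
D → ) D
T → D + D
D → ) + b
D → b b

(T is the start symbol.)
T → D, T → D + D

To find M[T, 'b'], we find productions for T where 'b' is in the predict set (PREDICT(N → α) = (FIRST(α) \ {ε}) ∪ (FOLLOW(N) if α ⇒* ε)).

Relevant sets:
  FIRST(D) = { ')', 'b', 'd' }

T → d ) D: PREDICT = { 'd' }
T → D: PREDICT = { ')', 'b', 'd' }
  'b' is in predict set, so this production goes in M[T, 'b']
T → D + D: PREDICT = { ')', 'b', 'd' }
  'b' is in predict set, so this production goes in M[T, 'b']

M[T, 'b'] = T → D, T → D + D  (a multiply-defined cell — the grammar is not LL(1))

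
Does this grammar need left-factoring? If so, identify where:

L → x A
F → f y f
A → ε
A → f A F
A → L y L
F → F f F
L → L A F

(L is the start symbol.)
No, left-factoring is not needed

Left-factoring is needed when two productions for the same non-terminal
share a common prefix on the right-hand side.

Productions for L:
  L → x A
  L → L A F
Productions for F:
  F → f y f
  F → F f F
Productions for A:
  A → ε
  A → f A F
  A → L y L

No common prefixes found.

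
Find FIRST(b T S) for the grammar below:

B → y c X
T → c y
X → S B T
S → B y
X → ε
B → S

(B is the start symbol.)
To compute FIRST(b T S), process the symbols left to right:
Symbol b is a terminal. Add 'b' and stop.
FIRST(b T S) = { 'b' }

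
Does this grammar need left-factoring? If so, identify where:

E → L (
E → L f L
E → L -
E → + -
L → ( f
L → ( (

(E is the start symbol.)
Yes, E has productions with common prefix 'L'; L has productions with common prefix '('

Left-factoring is needed when two productions for the same non-terminal
share a common prefix on the right-hand side.

Productions for E:
  E → L (
  E → L f L
  E → L -
  E → + -
Productions for L:
  L → ( f
  L → ( (

Found common prefix 'L' in productions for E
Found common prefix '(' in productions for L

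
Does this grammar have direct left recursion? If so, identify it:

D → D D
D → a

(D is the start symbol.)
Direct left recursion occurs when N → N α for some non-terminal N (the right-hand side begins with the left-hand side itself).

D → D D: LEFT RECURSIVE (starts with D)
D → a: starts with a

The grammar has direct left recursion on: D.

Answer: Yes, D is left-recursive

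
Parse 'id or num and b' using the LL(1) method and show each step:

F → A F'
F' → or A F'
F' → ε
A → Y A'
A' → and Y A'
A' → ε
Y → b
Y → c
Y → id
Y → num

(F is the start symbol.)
LL(1) parsing maintains a stack (initially the start symbol over $) and the input. At each step: if the stack top is a terminal, match it against the current input token; if it is a non-terminal N, replace it with the RHS of M[N, lookahead] (the unique production whose predict set contains the lookahead).

Stack is shown with the top on the left.

Stack          Input              Action
----------------------------------------
F $            id or num and b $  output F → A F'
A F' $         id or num and b $  output A → Y A'
Y A' F' $      id or num and b $  output Y → id
id A' F' $     id or num and b $  match 'id'
A' F' $        or num and b $     output A' → ε
F' $           or num and b $     output F' → or A F'
or A F' $      or num and b $     match 'or'
A F' $         num and b $        output A → Y A'
Y A' F' $      num and b $        output Y → num
num A' F' $    num and b $        match 'num'
A' F' $        and b $            output A' → and Y A'
and Y A' F' $  and b $            match 'and'
Y A' F' $      b $                output Y → b
b A' F' $      b $                match 'b'
A' F' $        $                  output A' → ε
F' $           $                  output F' → ε
$              $                  accept

The string is accepted.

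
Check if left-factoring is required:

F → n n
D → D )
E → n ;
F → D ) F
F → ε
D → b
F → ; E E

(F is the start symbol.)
No, left-factoring is not needed

Left-factoring is needed when two productions for the same non-terminal
share a common prefix on the right-hand side.

Productions for F:
  F → n n
  F → D ) F
  F → ε
  F → ; E E
Productions for D:
  D → D )
  D → b

No common prefixes found.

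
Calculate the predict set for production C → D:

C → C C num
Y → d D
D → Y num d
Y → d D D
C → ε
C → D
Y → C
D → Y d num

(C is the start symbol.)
{ 'd', 'num' }

PREDICT(C → D) = (FIRST(RHS) \ {ε}) ∪ (FOLLOW(C) if ε ∈ FIRST(RHS), i.e. RHS ⇒* ε)
FIRST(D) = { 'd', 'num' }
FIRST(D) = { 'd', 'num' }
ε ∉ FIRST(D), so FOLLOW(C) is not added.
PREDICT(C → D) = { 'd', 'num' }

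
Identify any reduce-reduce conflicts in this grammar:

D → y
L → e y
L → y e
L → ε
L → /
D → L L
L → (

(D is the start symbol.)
Augment with D' → D and build the canonical LR(0) collection (I0 = CLOSURE({[D' → . D]}), then GOTO on every symbol after a dot until no new states appear). It has 11 states:
  I0: { [D → . L L], [D → . y], [D' → . D], [L → . (], [L → . /], [L → . e y], [L → . y e], [L → .] }  — shift, reduce
  I1: { [L → ( .] }  — reduce
  I2: { [L → / .] }  — reduce
  I3: { [D' → D .] }  — accept
  I4: { [D → L . L], [L → . (], [L → . /], [L → . e y], [L → . y e], [L → .] }  — shift, reduce
  I5: { [L → e . y] }  — shift
  I6: { [D → y .], [L → y . e] }  — shift, reduce
  I7: { [L → y e .] }  — reduce
  I8: { [L → e y .] }  — reduce
  I9: { [D → L L .] }  — reduce
  I10: { [L → y . e] }  — shift

No state contains more than one complete item.

Answer: No reduce-reduce conflicts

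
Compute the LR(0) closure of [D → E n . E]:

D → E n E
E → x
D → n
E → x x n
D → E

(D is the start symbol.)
{ [D → E n . E], [E → . x x n], [E → . x] }

Start with: [D → E n . E]
  [D → E n . E] has the dot before E: add [E → . x], [E → . x x n]
No further items can be added.

CLOSURE = { [D → E n . E], [E → . x x n], [E → . x] }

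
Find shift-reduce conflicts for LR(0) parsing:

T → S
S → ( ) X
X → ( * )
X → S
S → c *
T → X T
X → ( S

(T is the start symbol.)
No shift-reduce conflicts

A shift-reduce conflict occurs when an LR(0) state has both:
  - a complete (reduce) item [A → α .] (dot at the end), and
  - a shift item [B → β . c γ] (dot before a terminal).

Augment with T' → T and build the canonical LR(0) collection (I0 = CLOSURE({[T' → . T]}), then GOTO on every symbol after a dot until no new states appear). It has 15 states:
  I0: { [S → . ( ) X], [S → . c *], [T → . S], [T → . X T], [T' → . T], [X → . ( * )], [X → . ( S], [X → . S] }  — shift
  I1: { [S → ( . ) X], [S → . ( ) X], [S → . c *], [X → ( . * )], [X → ( . S] }  — shift
  I2: { [T → S .], [X → S .] }  — 2 reduces
  I3: { [T' → T .] }  — accept
  I4: { [S → . ( ) X], [S → . c *], [T → . S], [T → . X T], [T → X . T], [X → . ( * )], [X → . ( S], [X → . S] }  — shift
  I5: { [S → c . *] }  — shift
  I6: { [S → c * .] }  — reduce
  I7: { [T → X T .] }  — reduce
  I8: { [S → ( . ) X] }  — shift
  I9: { [S → ( ) . X], [S → . ( ) X], [S → . c *], [X → . ( * )], [X → . ( S], [X → . S] }  — shift
  I10: { [X → ( * . )] }  — shift
  I11: { [X → ( S .] }  — reduce
  I12: { [X → ( * ) .] }  — reduce
  I13: { [X → S .] }  — reduce
  I14: { [S → ( ) X .] }  — reduce

No state contains both a complete item and a shift item.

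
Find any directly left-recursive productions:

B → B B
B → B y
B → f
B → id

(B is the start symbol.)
Yes, B is left-recursive

B → B B: LEFT RECURSIVE (starts with B)
B → B y: LEFT RECURSIVE (starts with B)
B → f: starts with f
B → id: starts with id

The grammar has direct left recursion on: B.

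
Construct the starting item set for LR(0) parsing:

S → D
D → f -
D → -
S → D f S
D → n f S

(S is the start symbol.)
{ [D → . -], [D → . f -], [D → . n f S], [S → . D f S], [S → . D], [S' → . S] }

First, augment the grammar with S' → S
I₀ = CLOSURE({ [S' → . S] }):
  [S' → . S] has the dot before S: add [S → . D], [S → . D f S]
  [S → . D] has the dot before D: add [D → . f -], [D → . -], [D → . n f S]
No further items can be added.

I₀ = { [D → . -], [D → . f -], [D → . n f S], [S → . D f S], [S → . D], [S' → . S] }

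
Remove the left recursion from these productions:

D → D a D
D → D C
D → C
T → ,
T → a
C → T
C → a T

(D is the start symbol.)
D is directly left-recursive. The standard transformation for
  A → A α₁ | ... | A α_m | β₁ | ... | β_n
is
  A  → β₁ A' | ... | β_n A'
  A' → α₁ A' | ... | α_m A' | ε

D → C becomes D → C D'
D → D a D becomes D' → a D D'
D → D C becomes D' → C D'
Add D' → ε

Productions for other non-terminals are unchanged:
  T → ,
  T → a
  C → T
  C → a T

Resulting grammar:
D → C D'
D' → a D D'
D' → C D'
D' → ε
T → ,
T → a
C → T
C → a T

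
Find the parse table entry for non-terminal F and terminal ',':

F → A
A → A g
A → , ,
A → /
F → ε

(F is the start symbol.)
To find M[F, ','], we find productions for F where ',' is in the predict set (PREDICT(N → α) = (FIRST(α) \ {ε}) ∪ (FOLLOW(N) if α ⇒* ε)).

Relevant sets:
  FIRST(A) = { ',', '/' }
  FOLLOW(F) = { $ }

F → A: PREDICT = { ',', '/' }
  ',' is in predict set, so this production goes in M[F, ',']
F → ε: PREDICT = { $ }

M[F, ','] = F → A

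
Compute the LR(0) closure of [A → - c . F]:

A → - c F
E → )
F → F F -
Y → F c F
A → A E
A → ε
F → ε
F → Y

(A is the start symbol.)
{ [A → - c . F], [F → . F F -], [F → . Y], [F → .], [Y → . F c F] }

To compute CLOSURE, for each item [A → α.Bβ] where B is a non-terminal, add [B → .γ] for all productions B → γ; repeat for the newly added items until nothing changes.

Start with: [A → - c . F]
  [A → - c . F] has the dot before F: add [F → . F F -], [F → .], [F → . Y]
  [F → . Y] has the dot before Y: add [Y → . F c F]
No further items can be added.

CLOSURE = { [A → - c . F], [F → . F F -], [F → . Y], [F → .], [Y → . F c F] }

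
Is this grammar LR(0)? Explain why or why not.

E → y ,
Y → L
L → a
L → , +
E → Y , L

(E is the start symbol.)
A grammar is LR(0) if no state in the canonical LR(0) collection has:
  - both a shift item (dot before a terminal) and a complete item (shift-reduce conflict), or
  - two or more complete items (reduce-reduce conflict; the accept item [E' → E .] counts as a complete item here).

Augment with E' → E and build the canonical LR(0) collection (I0 = CLOSURE({[E' → . E]}), then GOTO on every symbol after a dot until no new states appear). It has 11 states:
  I0: { [E → . Y , L], [E → . y ,], [E' → . E], [L → . , +], [L → . a], [Y → . L] }  — shift
  I1: { [L → , . +] }  — shift
  I2: { [E' → E .] }  — accept
  I3: { [Y → L .] }  — reduce
  I4: { [E → Y . , L] }  — shift
  I5: { [L → a .] }  — reduce
  I6: { [E → y . ,] }  — shift
  I7: { [E → y , .] }  — reduce
  I8: { [E → Y , . L], [L → . , +], [L → . a] }  — shift
  I9: { [E → Y , L .] }  — reduce
  I10: { [L → , + .] }  — reduce

Every state is either a pure shift/goto state or contains exactly one complete item and nothing to shift — no conflicts. The grammar is LR(0).

Answer: Yes, the grammar is LR(0)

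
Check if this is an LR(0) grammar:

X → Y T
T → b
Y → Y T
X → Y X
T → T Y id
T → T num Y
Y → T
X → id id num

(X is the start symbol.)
No. Shift-reduce conflict between [Y → T .] and [T → T . num Y]

A grammar is LR(0) if no state in the canonical LR(0) collection has:
  - both a shift item (dot before a terminal) and a complete item (shift-reduce conflict), or
  - two or more complete items (reduce-reduce conflict; the accept item [X' → X .] counts as a complete item here).

Augment with X' → X and build the canonical LR(0) collection (I0 = CLOSURE({[X' → . X]}), then GOTO on every symbol after a dot until no new states appear). It has 15 states:
  I0: { [T → . T Y id], [T → . T num Y], [T → . b], [X → . Y T], [X → . Y X], [X → . id id num], [X' → . X], [Y → . T], [Y → . Y T] }  — shift
  I1: { [T → . T Y id], [T → . T num Y], [T → . b], [T → T . Y id], [T → T . num Y], [Y → . T], [Y → . Y T], [Y → T .] }  — shift, reduce
  I2: { [X' → X .] }  — accept
  I3: { [T → . T Y id], [T → . T num Y], [T → . b], [X → . Y T], [X → . Y X], [X → . id id num], [X → Y . T], [X → Y . X], [Y → . T], [Y → . Y T], [Y → Y . T] }  — shift
  I4: { [T → b .] }  — reduce
  I5: { [X → id . id num] }  — shift
  I6: { [X → id id . num] }  — shift
  I7: { [X → id id num .] }  — reduce
  I8: { [T → . T Y id], [T → . T num Y], [T → . b], [T → T . Y id], [T → T . num Y], [X → Y T .], [Y → . T], [Y → . Y T], [Y → T .], [Y → Y T .] }  — shift, 3 reduces
  I9: { [X → Y X .] }  — reduce
  I10: { [T → . T Y id], [T → . T num Y], [T → . b], [T → T Y . id], [Y → Y . T] }  — shift
  I11: { [T → . T Y id], [T → . T num Y], [T → . b], [T → T num . Y], [Y → . T], [Y → . Y T] }  — shift
  I12: { [T → . T Y id], [T → . T num Y], [T → . b], [T → T num Y .], [Y → Y . T] }  — shift, reduce
  I13: { [T → . T Y id], [T → . T num Y], [T → . b], [T → T . Y id], [T → T . num Y], [Y → . T], [Y → . Y T], [Y → Y T .] }  — shift, reduce
  I14: { [T → T Y id .] }  — reduce

Conflict in state I1:
  Shift-reduce conflict between [Y → T .] and [T → T . num Y]
So the grammar is NOT LR(0).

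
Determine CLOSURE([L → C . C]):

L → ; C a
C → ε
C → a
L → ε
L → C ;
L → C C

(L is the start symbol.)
To compute CLOSURE, for each item [A → α.Bβ] where B is a non-terminal, add [B → .γ] for all productions B → γ; repeat for the newly added items until nothing changes.

Start with: [L → C . C]
  [L → C . C] has the dot before C: add [C → .], [C → . a]
No further items can be added.

CLOSURE = { [C → . a], [C → .], [L → C . C] }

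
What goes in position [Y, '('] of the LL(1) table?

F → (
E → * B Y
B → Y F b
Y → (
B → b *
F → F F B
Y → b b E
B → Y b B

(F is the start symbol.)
To find M[Y, '('], we find productions for Y where '(' is in the predict set (PREDICT(N → α) = (FIRST(α) \ {ε}) ∪ (FOLLOW(N) if α ⇒* ε)).

Y → (: PREDICT = { '(' }
  '(' is in predict set, so this production goes in M[Y, '(']
Y → b b E: PREDICT = { 'b' }

M[Y, '('] = Y → (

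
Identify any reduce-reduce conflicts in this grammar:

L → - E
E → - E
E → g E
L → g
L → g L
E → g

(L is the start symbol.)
No reduce-reduce conflicts

A reduce-reduce conflict occurs when an LR(0) state has two complete items [A → α .] and [B → β .] — both call for a reduction, and with no lookahead the parser cannot choose between them.

Augment with L' → L and build the canonical LR(0) collection (I0 = CLOSURE({[L' → . L]}), then GOTO on every symbol after a dot until no new states appear). It has 10 states:
  I0: { [L → . - E], [L → . g L], [L → . g], [L' → . L] }  — shift
  I1: { [E → . - E], [E → . g E], [E → . g], [L → - . E] }  — shift
  I2: { [L' → L .] }  — accept
  I3: { [L → . - E], [L → . g L], [L → . g], [L → g . L], [L → g .] }  — shift, reduce
  I4: { [L → g L .] }  — reduce
  I5: { [E → - . E], [E → . - E], [E → . g E], [E → . g] }  — shift
  I6: { [L → - E .] }  — reduce
  I7: { [E → . - E], [E → . g E], [E → . g], [E → g . E], [E → g .] }  — shift, reduce
  I8: { [E → g E .] }  — reduce
  I9: { [E → - E .] }  — reduce

No state contains more than one complete item.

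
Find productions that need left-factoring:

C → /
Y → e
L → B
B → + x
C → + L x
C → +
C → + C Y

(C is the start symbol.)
Left-factoring is needed when two productions for the same non-terminal
share a common prefix on the right-hand side.

Productions for C:
  C → /
  C → + L x
  C → +
  C → + C Y

Found common prefix '+' in productions for C

Answer: Yes, C has productions with common prefix '+'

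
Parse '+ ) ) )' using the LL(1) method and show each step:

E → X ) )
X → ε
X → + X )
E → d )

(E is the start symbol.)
LL(1) parsing maintains a stack (initially the start symbol over $) and the input. At each step: if the stack top is a terminal, match it against the current input token; if it is a non-terminal N, replace it with the RHS of M[N, lookahead] (the unique production whose predict set contains the lookahead).

Stack is shown with the top on the left.

Stack        Input      Action
------------------------------
E $          + ) ) ) $  output E → X ) )
X ) ) $      + ) ) ) $  output X → + X )
+ X ) ) ) $  + ) ) ) $  match '+'
X ) ) ) $    ) ) ) $    output X → ε
) ) ) $      ) ) ) $    match ')'
) ) $        ) ) $      match ')'
) $          ) $        match ')'
$            $          accept

The string is accepted.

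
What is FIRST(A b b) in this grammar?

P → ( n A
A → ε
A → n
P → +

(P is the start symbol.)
FIRST sets of the non-terminals involved (from the grammar, by fixed-point iteration):
  FIRST(A) = { 'n', ε }

To compute FIRST(A b b), process the symbols left to right:
Symbol A is a non-terminal. Add FIRST(A) \ {ε} = { 'n' }
A is nullable (ε ∈ FIRST(A)), continue to the next symbol.
Symbol b is a terminal. Add 'b' and stop.
FIRST(A b b) = { 'b', 'n' }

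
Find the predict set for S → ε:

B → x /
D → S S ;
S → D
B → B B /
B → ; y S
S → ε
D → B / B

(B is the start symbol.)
PREDICT(S → ε) = (FIRST(RHS) \ {ε}) ∪ (FOLLOW(S) if ε ∈ FIRST(RHS), i.e. RHS ⇒* ε)
The right-hand side is ε (FIRST(ε) = { ε }), so the predict set is FOLLOW(S) = { $, '/', ';', 'x' }
PREDICT(S → ε) = { $, '/', ';', 'x' }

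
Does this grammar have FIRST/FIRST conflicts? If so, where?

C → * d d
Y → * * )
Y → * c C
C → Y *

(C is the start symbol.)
FIRST sets of the non-terminals at (or reachable through a nullable prefix from) the front of some alternative:
  FIRST(Y) = { '*' }

Productions for C:
  C → * d d: FIRST = { '*' }
  C → Y *: FIRST = { '*' }
Productions for Y:
  Y → * * ): FIRST = { '*' }
  Y → * c C: FIRST = { '*' }

Conflict for C: C → * d d and C → Y *
  Overlap: { '*' }
Conflict for Y: Y → * * ) and Y → * c C
  Overlap: { '*' }

Answer: Yes. C → '*' d d / C → Y '*' on { '*' }; Y → '*' '*' ')' / Y → '*' c C on { '*' }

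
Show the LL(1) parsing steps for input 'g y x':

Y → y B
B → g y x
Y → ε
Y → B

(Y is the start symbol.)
LL(1) parsing maintains a stack (initially the start symbol over $) and the input. At each step: if the stack top is a terminal, match it against the current input token; if it is a non-terminal N, replace it with the RHS of M[N, lookahead] (the unique production whose predict set contains the lookahead).

Stack is shown with the top on the left.

Stack    Input    Action
------------------------
Y $      g y x $  output Y → B
B $      g y x $  output B → g y x
g y x $  g y x $  match 'g'
y x $    y x $    match 'y'
x $      x $      match 'x'
$        $        accept

The string is accepted.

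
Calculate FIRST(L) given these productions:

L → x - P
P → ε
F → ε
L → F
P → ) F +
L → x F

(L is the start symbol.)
To compute FIRST(L), examine every production with L on the left-hand side, reading each right-hand side left to right until a non-nullable symbol is reached.

FIRST sets of the other non-terminals involved (by the same procedure, iterated to a fixed point):
  FIRST(F) = { ε }

From L → x - P:
  - x is a terminal: add 'x' and stop
From L → F:
  - F is a non-terminal: add FIRST(F) \ {ε} = { }
    F is nullable and nothing follows, so the whole right-hand side can vanish: ε ∈ FIRST(L)
From L → x F:
  - x is a terminal: add 'x' and stop

Collecting: FIRST(L) = { 'x', ε }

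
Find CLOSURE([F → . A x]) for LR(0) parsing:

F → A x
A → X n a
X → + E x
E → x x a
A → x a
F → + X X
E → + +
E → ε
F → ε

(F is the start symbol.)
To compute CLOSURE, for each item [A → α.Bβ] where B is a non-terminal, add [B → .γ] for all productions B → γ; repeat for the newly added items until nothing changes.

Start with: [F → . A x]
  [F → . A x] has the dot before A: add [A → . X n a], [A → . x a]
  [A → . X n a] has the dot before X: add [X → . + E x]
No further items can be added.

CLOSURE = { [A → . X n a], [A → . x a], [F → . A x], [X → . + E x] }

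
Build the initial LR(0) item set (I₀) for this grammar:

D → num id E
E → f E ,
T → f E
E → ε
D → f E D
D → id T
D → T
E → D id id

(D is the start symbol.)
{ [D → . T], [D → . f E D], [D → . id T], [D → . num id E], [D' → . D], [T → . f E] }

First, augment the grammar with D' → D
I₀ = CLOSURE({ [D' → . D] }):
  [D' → . D] has the dot before D: add [D → . num id E], [D → . f E D], [D → . id T], [D → . T]
  [D → . T] has the dot before T: add [T → . f E]
No further items can be added.

I₀ = { [D → . T], [D → . f E D], [D → . id T], [D → . num id E], [D' → . D], [T → . f E] }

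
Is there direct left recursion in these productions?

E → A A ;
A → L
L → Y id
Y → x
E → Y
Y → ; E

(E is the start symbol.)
E → A A ;: starts with A
A → L: starts with L
L → Y id: starts with Y
Y → x: starts with x
E → Y: starts with Y
Y → ; E: starts with ';'

No direct left recursion found.

Answer: No direct left recursion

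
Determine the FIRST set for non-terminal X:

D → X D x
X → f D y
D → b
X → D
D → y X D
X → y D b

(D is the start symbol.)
{ 'b', 'f', 'y' }

To compute FIRST(X), examine every production with X on the left-hand side, reading each right-hand side left to right until a non-nullable symbol is reached.

FIRST sets of the other non-terminals involved (by the same procedure, iterated to a fixed point):
  FIRST(D) = { 'b', 'f', 'y' }

From X → f D y:
  - f is a terminal: add 'f' and stop
From X → D:
  - D is a non-terminal: add FIRST(D) \ {ε} = { 'b', 'f', 'y' }
    D is not nullable, so stop
From X → y D b:
  - y is a terminal: add 'y' and stop

Collecting: FIRST(X) = { 'b', 'f', 'y' }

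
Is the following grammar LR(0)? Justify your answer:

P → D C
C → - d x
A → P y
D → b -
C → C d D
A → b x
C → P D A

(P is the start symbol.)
A grammar is LR(0) if no state in the canonical LR(0) collection has:
  - both a shift item (dot before a terminal) and a complete item (shift-reduce conflict), or
  - two or more complete items (reduce-reduce conflict; the accept item [P' → P .] counts as a complete item here).

Augment with P' → P and build the canonical LR(0) collection (I0 = CLOSURE({[P' → . P]}), then GOTO on every symbol after a dot until no new states appear). It has 18 states:
  I0: { [D → . b -], [P → . D C], [P' → . P] }  — shift
  I1: { [C → . - d x], [C → . C d D], [C → . P D A], [D → . b -], [P → . D C], [P → D . C] }  — shift
  I2: { [P' → P .] }  — accept
  I3: { [D → b . -] }  — shift
  I4: { [D → b - .] }  — reduce
  I5: { [C → - . d x] }  — shift
  I6: { [C → C . d D], [P → D C .] }  — shift, reduce
  I7: { [C → P . D A], [D → . b -] }  — shift
  I8: { [A → . P y], [A → . b x], [C → P D . A], [D → . b -], [P → . D C] }  — shift
  I9: { [C → P D A .] }  — reduce
  I10: { [A → P . y] }  — shift
  I11: { [A → b . x], [D → b . -] }  — shift
  I12: { [A → b x .] }  — reduce
  I13: { [A → P y .] }  — reduce
  I14: { [C → C d . D], [D → . b -] }  — shift
  I15: { [C → C d D .] }  — reduce
  I16: { [C → - d . x] }  — shift
  I17: { [C → - d x .] }  — reduce

Conflict in state I6:
  Shift-reduce conflict between [P → D C .] and [C → C . d D]
So the grammar is NOT LR(0).

Answer: No. Shift-reduce conflict between [P → D C .] and [C → C . d D]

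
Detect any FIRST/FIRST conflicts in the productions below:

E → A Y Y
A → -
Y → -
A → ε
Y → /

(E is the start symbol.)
A FIRST/FIRST conflict occurs when two productions N → α and N → β for the same non-terminal have FIRST(α) ∩ FIRST(β) ≠ ∅ (with ε ∈ FIRST of a nullable right-hand side, so two nullable alternatives also conflict).

Productions for A:
  A → -: FIRST = { '-' }
  A → ε: FIRST = { ε }
Productions for Y:
  Y → -: FIRST = { '-' }
  Y → /: FIRST = { '/' }
E has only one production, so no FIRST/FIRST conflict is possible there.

All alternatives of each non-terminal have pairwise disjoint FIRST sets.

Answer: No FIRST/FIRST conflicts.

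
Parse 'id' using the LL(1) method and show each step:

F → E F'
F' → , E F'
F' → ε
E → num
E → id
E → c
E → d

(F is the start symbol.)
Stack is shown with the top on the left.

Stack    Input  Action
----------------------
F $      id $   output F → E F'
E F' $   id $   output E → id
id F' $  id $   match 'id'
F' $     $      output F' → ε
$        $      accept

The string is accepted.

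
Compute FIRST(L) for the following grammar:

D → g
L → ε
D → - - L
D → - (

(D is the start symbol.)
{ ε }

From L → ε:
  - ε-production, so ε ∈ FIRST(L)

Collecting: FIRST(L) = { ε }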